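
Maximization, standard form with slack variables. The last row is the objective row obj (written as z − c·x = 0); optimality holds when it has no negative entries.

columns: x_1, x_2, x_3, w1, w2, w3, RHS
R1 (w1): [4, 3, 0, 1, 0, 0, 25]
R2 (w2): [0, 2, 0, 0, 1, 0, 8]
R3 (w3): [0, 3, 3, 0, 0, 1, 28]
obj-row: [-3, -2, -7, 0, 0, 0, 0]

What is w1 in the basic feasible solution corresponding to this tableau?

25

w1 is basic (row 1); its value is the RHS of that row, 25.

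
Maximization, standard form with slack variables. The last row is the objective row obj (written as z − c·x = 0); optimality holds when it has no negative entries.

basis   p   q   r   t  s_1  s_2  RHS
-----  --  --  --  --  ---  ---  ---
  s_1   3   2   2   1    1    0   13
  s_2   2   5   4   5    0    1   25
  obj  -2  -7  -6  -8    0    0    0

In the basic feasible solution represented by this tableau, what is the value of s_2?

25

s_2 is basic (row 2); its value is the RHS of that row, 25.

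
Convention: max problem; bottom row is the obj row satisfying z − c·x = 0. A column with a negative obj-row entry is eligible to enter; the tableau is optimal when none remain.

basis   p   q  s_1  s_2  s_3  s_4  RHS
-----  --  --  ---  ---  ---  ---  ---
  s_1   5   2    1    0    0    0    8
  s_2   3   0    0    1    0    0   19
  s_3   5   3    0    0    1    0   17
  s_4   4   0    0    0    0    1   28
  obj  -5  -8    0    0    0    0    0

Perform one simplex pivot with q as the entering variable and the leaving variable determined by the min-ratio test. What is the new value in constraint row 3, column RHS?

5

Ratio test on column q — row 1: 8/2 = 4; row 2: entry 0 ≤ 0; row 3: 17/3 = 17/3; row 4: entry 0 ≤ 0. Minimum is 4 at row 1 (s_1 leaves); pivot element 2.
Divide row 1 by 2; eliminate column q from the other rows.
Row 3 update in column RHS: 17 − 3·4 = 5.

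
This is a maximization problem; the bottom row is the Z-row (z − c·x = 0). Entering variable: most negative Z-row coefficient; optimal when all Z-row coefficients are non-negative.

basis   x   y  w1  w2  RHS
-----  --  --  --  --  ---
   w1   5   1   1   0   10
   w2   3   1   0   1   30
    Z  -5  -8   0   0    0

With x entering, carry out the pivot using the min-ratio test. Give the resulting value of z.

10

Ratio test on column x — row 1: 10/5 = 2; row 2: 30/3 = 10. Minimum is 2 at row 1 (w1 leaves); pivot element 5.
Pivot on row 1; the Z-row RHS becomes 0 − (-5)·2 = 10.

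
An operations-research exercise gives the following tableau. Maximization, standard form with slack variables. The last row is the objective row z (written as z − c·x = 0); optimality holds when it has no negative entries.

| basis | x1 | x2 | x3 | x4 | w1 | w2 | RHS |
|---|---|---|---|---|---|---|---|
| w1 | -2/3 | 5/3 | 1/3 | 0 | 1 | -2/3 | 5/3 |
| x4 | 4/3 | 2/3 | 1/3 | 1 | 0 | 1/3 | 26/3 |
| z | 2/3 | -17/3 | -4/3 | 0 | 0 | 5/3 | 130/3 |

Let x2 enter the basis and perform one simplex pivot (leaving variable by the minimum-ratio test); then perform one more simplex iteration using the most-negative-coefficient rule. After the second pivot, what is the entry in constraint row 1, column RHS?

Ratio test on column x2 — row 1: (5/3)/(5/3) = 1; row 2: (26/3)/(2/3) = 13. Minimum is 1 at row 1 (w1 leaves); pivot element 5/3.
Divide row 1 by 5/3; eliminate column x2 from the other rows.
Second iteration: most negative z-row entry is -8/5 in column x1, so x1 enters.
Ratio test on column x1 — row 1: entry -2/5 ≤ 0; row 2: 8/(8/5) = 5. Minimum is 5 at row 2 (x4 leaves); pivot element 8/5.
Divide row 2 by 8/5; eliminate column x1 from the other rows.
After both pivots, the entry at constraint row 1, column RHS is 3.

3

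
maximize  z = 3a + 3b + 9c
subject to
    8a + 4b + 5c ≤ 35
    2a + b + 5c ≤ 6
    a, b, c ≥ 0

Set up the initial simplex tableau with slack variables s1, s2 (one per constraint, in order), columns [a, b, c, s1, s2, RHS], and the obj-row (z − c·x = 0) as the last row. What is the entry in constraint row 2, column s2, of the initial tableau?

Slack s2 belongs to constraint 2; its column is the unit vector e_2, so the entry in row 2 is 1.

1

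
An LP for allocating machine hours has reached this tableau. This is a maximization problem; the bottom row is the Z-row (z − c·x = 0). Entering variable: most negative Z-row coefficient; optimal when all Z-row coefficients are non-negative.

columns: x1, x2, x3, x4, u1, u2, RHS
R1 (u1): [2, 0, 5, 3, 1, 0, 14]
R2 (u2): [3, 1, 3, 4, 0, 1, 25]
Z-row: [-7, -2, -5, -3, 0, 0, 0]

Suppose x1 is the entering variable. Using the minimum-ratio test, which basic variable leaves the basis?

u1

Column x1 entries and ratios — u1: 14/2 = 7; u2: 25/3 = 25/3.
Smallest ratio is 7 in the row of u1, so u1 leaves.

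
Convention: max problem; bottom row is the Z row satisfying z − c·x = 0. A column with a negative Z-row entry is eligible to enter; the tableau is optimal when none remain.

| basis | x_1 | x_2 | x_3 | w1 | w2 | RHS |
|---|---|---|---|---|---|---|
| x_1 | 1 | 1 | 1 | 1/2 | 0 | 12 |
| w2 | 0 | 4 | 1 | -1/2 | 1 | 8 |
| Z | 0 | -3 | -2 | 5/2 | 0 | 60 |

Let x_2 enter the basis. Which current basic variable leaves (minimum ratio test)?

Column x_2 entries and ratios — x_1: 12/1 = 12; w2: 8/4 = 2.
Smallest ratio is 2 in the row of w2, so w2 leaves.

w2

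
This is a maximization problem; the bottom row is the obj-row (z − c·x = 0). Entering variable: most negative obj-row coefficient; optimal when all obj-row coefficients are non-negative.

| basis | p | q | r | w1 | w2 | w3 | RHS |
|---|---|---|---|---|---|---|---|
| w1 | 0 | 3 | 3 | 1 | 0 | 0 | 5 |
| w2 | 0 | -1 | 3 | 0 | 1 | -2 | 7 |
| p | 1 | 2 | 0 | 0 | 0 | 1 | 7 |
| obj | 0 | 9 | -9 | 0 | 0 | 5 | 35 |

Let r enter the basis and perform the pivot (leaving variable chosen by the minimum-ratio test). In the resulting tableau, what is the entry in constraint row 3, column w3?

1

Ratio test on column r — row 1: 5/3 = 5/3; row 2: 7/3 = 7/3; row 3: entry 0 ≤ 0. Minimum is 5/3 at row 1 (w1 leaves); pivot element 3.
Divide row 1 by 3; eliminate column r from the other rows.
Row 3 update in column w3: 1 − 0·0 = 1.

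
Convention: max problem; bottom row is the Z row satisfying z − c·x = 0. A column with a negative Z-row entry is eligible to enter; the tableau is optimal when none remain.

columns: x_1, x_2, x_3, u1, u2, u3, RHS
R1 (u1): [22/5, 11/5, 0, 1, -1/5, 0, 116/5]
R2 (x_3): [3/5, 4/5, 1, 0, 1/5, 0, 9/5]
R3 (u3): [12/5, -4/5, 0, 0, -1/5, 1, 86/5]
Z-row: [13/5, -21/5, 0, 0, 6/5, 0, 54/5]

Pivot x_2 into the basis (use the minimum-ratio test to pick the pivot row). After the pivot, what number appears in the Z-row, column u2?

9/4

Ratio test on column x_2 — row 1: (116/5)/(11/5) = 116/11; row 2: (9/5)/(4/5) = 9/4; row 3: entry -4/5 ≤ 0. Minimum is 9/4 at row 2 (x_3 leaves); pivot element 4/5.
Divide row 2 by 4/5; eliminate column x_2 from the other rows.
Z-row update in column u2: 6/5 − (-21/5)·(1/4) = 9/4.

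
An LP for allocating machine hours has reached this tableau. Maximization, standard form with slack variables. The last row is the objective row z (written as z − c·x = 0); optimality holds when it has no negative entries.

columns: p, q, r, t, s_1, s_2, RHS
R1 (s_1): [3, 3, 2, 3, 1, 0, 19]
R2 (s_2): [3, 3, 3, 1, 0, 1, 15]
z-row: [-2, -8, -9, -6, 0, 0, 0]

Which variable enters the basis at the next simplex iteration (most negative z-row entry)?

r

Negative z-row entries: p: -2, q: -8, r: -9, t: -6.
The most negative is -9 in column r, so r enters.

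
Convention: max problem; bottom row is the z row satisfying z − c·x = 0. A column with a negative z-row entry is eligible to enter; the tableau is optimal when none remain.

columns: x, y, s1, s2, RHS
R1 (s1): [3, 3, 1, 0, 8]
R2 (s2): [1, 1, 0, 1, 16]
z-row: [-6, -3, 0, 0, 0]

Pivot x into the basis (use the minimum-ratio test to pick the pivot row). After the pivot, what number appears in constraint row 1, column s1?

Ratio test on column x — row 1: 8/3 = 8/3; row 2: 16/1 = 16. Minimum is 8/3 at row 1 (s1 leaves); pivot element 3.
Divide row 1 by 3; eliminate column x from the other rows.
In the new row 1, the s1 entry is the old entry divided by the pivot: 1/3 = 1/3.

1/3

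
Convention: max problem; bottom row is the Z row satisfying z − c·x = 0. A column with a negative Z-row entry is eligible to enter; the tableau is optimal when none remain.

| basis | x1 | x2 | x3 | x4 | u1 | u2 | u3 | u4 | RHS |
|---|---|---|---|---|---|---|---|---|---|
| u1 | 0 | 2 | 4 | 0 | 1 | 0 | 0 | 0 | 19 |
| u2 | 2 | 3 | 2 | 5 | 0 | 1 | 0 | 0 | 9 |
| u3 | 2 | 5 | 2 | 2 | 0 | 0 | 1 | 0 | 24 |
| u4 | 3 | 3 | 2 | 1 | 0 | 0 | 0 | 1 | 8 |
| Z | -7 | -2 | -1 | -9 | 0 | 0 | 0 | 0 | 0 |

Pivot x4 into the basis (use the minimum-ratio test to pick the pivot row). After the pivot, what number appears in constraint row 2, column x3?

2/5

Ratio test on column x4 — row 1: entry 0 ≤ 0; row 2: 9/5 = 9/5; row 3: 24/2 = 12; row 4: 8/1 = 8. Minimum is 9/5 at row 2 (u2 leaves); pivot element 5.
Divide row 2 by 5; eliminate column x4 from the other rows.
In the new row 2, the x3 entry is the old entry divided by the pivot: 2/5 = 2/5.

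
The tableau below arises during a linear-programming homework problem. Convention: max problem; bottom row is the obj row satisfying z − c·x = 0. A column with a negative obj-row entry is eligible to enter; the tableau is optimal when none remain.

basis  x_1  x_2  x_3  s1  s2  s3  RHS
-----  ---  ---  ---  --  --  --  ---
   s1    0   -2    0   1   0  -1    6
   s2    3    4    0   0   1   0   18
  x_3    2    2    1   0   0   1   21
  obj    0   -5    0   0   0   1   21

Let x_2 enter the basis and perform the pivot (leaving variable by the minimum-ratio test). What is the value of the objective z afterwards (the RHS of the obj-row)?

Ratio test on column x_2 — row 1: entry -2 ≤ 0; row 2: 18/4 = 9/2; row 3: 21/2 = 21/2. Minimum is 9/2 at row 2 (s2 leaves); pivot element 4.
Pivot on row 2; the obj-row RHS becomes 21 − (-5)·(9/2) = 87/2.

87/2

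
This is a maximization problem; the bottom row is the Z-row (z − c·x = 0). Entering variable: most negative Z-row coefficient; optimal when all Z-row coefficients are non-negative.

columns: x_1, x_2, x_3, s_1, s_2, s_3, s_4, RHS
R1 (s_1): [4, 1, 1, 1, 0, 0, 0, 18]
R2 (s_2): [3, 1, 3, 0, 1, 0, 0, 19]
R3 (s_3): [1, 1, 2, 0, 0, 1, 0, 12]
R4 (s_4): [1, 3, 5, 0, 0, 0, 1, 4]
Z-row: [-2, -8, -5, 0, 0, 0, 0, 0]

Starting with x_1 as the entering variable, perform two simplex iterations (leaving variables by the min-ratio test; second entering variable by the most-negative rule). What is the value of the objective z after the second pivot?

32/3

Ratio test on column x_1 — row 1: 18/4 = 9/2; row 2: 19/3 = 19/3; row 3: 12/1 = 12; row 4: 4/1 = 4. Minimum is 4 at row 4 (s_4 leaves); pivot element 1.
Pivot on row 4; the Z-row RHS becomes 0 − (-2)·4 = 8.
Next entering variable (most negative Z-row entry -2): x_2.
Ratio test on column x_2 — row 1: entry -11 ≤ 0; row 2: entry -8 ≤ 0; row 3: entry -2 ≤ 0; row 4: 4/3 = 4/3. Minimum is 4/3 at row 4 (x_1 leaves); pivot element 3.
After the second pivot the Z-row RHS is 8 − (-2)·(4/3) = 32/3.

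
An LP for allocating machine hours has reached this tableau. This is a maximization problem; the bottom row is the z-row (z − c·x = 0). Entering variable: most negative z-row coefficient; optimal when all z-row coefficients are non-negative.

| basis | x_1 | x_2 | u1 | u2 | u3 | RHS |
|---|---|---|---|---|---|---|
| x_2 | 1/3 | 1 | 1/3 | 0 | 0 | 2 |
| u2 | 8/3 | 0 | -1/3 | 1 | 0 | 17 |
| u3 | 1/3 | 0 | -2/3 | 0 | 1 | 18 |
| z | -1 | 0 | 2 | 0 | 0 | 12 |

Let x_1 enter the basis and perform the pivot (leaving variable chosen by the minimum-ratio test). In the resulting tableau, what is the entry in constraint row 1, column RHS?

Ratio test on column x_1 — row 1: 2/(1/3) = 6; row 2: 17/(8/3) = 51/8; row 3: 18/(1/3) = 54. Minimum is 6 at row 1 (x_2 leaves); pivot element 1/3.
Divide row 1 by 1/3; eliminate column x_1 from the other rows.
In the new row 1, the RHS entry is the old entry divided by the pivot: 2/(1/3) = 6.

6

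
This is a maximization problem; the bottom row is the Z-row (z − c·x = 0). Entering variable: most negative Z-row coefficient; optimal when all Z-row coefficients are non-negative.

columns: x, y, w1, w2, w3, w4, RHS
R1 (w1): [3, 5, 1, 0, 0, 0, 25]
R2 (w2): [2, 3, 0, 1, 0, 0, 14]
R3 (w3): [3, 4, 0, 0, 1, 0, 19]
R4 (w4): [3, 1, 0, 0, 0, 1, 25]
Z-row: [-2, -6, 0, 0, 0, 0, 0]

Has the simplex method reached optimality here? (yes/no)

The Z-row has a negative entry -6 in column y, so it is not optimal.

no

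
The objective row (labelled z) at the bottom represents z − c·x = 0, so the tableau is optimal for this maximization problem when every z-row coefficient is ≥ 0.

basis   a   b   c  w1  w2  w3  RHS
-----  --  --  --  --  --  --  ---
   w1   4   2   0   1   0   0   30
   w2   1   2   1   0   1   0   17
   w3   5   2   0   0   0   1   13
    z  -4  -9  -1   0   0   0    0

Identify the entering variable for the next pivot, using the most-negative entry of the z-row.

b

Negative z-row entries: a: -4, b: -9, c: -1.
The most negative is -9 in column b, so b enters.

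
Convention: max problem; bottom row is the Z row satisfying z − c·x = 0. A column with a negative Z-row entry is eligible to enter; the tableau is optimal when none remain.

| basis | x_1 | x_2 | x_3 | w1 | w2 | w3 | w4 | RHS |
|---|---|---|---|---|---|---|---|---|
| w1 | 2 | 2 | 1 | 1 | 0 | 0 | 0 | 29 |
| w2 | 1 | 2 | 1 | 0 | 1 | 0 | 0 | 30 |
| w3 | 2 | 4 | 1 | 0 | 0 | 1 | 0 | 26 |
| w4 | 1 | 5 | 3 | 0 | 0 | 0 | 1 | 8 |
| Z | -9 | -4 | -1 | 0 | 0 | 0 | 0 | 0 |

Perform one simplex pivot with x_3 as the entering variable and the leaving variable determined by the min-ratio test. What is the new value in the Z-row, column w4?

1/3

Ratio test on column x_3 — row 1: 29/1 = 29; row 2: 30/1 = 30; row 3: 26/1 = 26; row 4: 8/3 = 8/3. Minimum is 8/3 at row 4 (w4 leaves); pivot element 3.
Divide row 4 by 3; eliminate column x_3 from the other rows.
Z-row update in column w4: 0 − (-1)·(1/3) = 1/3.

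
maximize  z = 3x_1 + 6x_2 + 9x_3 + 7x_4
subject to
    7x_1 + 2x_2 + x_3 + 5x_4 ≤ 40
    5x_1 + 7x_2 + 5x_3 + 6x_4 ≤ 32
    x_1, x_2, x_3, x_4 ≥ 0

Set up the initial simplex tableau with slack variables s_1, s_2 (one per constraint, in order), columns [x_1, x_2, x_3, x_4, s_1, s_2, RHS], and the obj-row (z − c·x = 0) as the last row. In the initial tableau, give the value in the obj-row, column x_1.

The obj-row carries the negated objective coefficients: the x_1 entry is -3.

-3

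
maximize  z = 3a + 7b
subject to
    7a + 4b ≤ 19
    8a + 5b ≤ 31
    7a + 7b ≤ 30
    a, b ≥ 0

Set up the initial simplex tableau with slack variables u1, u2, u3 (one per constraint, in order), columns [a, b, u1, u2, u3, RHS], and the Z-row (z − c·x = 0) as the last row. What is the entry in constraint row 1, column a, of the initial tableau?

7

Constraint 1 has coefficient 7 on a.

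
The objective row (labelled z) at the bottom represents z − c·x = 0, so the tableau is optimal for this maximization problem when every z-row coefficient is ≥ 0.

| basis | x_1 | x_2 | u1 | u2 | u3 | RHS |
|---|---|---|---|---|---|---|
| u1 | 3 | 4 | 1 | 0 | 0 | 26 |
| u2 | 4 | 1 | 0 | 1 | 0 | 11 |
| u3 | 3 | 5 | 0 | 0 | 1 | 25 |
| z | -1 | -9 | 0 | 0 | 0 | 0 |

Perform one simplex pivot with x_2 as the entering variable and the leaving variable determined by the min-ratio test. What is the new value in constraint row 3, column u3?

Ratio test on column x_2 — row 1: 26/4 = 13/2; row 2: 11/1 = 11; row 3: 25/5 = 5. Minimum is 5 at row 3 (u3 leaves); pivot element 5.
Divide row 3 by 5; eliminate column x_2 from the other rows.
In the new row 3, the u3 entry is the old entry divided by the pivot: 1/5 = 1/5.

1/5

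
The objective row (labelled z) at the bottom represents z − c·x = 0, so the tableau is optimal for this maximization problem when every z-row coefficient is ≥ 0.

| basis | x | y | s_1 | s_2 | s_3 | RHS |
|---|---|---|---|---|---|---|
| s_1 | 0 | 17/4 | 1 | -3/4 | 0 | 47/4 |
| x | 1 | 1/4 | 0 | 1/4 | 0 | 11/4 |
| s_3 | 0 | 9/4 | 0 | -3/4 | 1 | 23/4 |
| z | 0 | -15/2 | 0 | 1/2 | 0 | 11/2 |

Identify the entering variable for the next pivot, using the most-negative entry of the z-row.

y

Negative z-row entries: y: -15/2.
The most negative is -15/2 in column y, so y enters.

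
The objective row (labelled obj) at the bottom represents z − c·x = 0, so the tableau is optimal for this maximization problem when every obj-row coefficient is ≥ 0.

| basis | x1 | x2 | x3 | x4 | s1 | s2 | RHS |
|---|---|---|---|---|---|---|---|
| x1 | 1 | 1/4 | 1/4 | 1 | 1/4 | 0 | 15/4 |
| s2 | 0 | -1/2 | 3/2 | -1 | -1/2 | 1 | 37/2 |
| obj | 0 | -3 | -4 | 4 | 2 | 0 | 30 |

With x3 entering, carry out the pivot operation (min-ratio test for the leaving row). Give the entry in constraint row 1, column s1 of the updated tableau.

Ratio test on column x3 — row 1: (15/4)/(1/4) = 15; row 2: (37/2)/(3/2) = 37/3. Minimum is 37/3 at row 2 (s2 leaves); pivot element 3/2.
Divide row 2 by 3/2; eliminate column x3 from the other rows.
Row 1 update in column s1: 1/4 − (1/4)·(-1/3) = 1/3.

1/3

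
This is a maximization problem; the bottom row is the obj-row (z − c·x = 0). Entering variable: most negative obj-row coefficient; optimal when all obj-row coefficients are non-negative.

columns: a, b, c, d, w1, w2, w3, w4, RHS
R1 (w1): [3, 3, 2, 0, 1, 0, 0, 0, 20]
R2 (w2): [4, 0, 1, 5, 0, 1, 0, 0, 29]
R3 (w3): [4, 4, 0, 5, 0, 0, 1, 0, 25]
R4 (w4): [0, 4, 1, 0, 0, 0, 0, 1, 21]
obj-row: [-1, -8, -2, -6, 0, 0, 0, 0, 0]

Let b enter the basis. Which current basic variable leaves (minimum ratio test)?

w4

Column b entries and ratios — w1: 20/3 = 20/3; w2: 0 ≤ 0, skip; w3: 25/4 = 25/4; w4: 21/4 = 21/4.
Smallest ratio is 21/4 in the row of w4, so w4 leaves.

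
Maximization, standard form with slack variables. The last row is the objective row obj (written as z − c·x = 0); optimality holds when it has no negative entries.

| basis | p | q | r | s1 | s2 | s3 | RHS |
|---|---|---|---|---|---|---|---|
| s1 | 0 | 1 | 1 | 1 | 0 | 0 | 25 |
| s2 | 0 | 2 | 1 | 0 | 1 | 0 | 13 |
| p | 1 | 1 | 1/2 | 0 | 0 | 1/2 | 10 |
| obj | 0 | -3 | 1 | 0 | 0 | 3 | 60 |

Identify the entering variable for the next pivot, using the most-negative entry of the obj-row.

Negative obj-row entries: q: -3.
The most negative is -3 in column q, so q enters.

q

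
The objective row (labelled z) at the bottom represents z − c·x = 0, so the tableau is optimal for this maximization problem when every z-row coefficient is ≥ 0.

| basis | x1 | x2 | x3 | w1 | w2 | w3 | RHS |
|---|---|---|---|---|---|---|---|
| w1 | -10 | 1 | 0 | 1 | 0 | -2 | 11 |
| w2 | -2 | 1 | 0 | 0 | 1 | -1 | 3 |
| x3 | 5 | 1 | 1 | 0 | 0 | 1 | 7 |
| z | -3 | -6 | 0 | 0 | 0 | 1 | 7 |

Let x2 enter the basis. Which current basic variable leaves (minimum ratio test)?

w2

Column x2 entries and ratios — w1: 11/1 = 11; w2: 3/1 = 3; x3: 7/1 = 7.
Smallest ratio is 3 in the row of w2, so w2 leaves.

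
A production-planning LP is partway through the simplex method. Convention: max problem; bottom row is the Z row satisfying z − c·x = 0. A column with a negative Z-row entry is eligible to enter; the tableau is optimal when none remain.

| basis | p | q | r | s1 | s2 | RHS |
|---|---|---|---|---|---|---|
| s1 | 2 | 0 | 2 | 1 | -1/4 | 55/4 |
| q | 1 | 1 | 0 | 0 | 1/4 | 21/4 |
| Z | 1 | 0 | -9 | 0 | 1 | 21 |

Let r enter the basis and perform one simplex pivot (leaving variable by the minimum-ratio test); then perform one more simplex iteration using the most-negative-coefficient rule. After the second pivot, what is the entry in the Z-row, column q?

1/2

Ratio test on column r — row 1: (55/4)/2 = 55/8; row 2: entry 0 ≤ 0. Minimum is 55/8 at row 1 (s1 leaves); pivot element 2.
Divide row 1 by 2; eliminate column r from the other rows.
Second iteration: most negative Z-row entry is -1/8 in column s2, so s2 enters.
Ratio test on column s2 — row 1: entry -1/8 ≤ 0; row 2: (21/4)/(1/4) = 21. Minimum is 21 at row 2 (q leaves); pivot element 1/4.
Divide row 2 by 1/4; eliminate column s2 from the other rows.
After both pivots, the entry at the Z-row, column q is 1/2.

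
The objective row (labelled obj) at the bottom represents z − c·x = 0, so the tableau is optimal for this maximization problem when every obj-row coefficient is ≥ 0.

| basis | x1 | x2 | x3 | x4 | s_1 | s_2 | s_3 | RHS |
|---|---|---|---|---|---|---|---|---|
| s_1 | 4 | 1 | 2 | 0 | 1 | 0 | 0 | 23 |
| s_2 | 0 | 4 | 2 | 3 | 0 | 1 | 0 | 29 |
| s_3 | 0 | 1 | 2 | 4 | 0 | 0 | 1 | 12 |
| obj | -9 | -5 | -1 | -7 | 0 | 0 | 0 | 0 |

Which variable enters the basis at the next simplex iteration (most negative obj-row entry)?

Negative obj-row entries: x1: -9, x2: -5, x3: -1, x4: -7.
The most negative is -9 in column x1, so x1 enters.

x1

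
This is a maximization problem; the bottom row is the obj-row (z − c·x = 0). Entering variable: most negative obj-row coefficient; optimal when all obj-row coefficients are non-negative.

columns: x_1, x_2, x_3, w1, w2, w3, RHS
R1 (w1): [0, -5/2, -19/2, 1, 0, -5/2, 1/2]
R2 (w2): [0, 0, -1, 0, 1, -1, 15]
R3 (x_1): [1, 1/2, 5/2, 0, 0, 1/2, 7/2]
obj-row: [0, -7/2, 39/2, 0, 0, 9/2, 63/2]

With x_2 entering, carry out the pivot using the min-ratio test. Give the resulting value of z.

Ratio test on column x_2 — row 1: entry -5/2 ≤ 0; row 2: entry 0 ≤ 0; row 3: (7/2)/(1/2) = 7. Minimum is 7 at row 3 (x_1 leaves); pivot element 1/2.
Pivot on row 3; the obj-row RHS becomes 63/2 − (-7/2)·7 = 56.

56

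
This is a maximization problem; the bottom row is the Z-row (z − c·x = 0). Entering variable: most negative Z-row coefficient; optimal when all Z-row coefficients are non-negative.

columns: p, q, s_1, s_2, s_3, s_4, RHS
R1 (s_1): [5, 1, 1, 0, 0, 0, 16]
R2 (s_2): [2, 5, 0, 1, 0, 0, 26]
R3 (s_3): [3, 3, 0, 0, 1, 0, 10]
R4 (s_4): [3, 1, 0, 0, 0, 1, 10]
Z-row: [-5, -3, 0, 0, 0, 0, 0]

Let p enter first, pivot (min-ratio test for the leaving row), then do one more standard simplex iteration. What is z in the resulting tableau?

Ratio test on column p — row 1: 16/5 = 16/5; row 2: 26/2 = 13; row 3: 10/3 = 10/3; row 4: 10/3 = 10/3. Minimum is 16/5 at row 1 (s_1 leaves); pivot element 5.
Pivot on row 1; the Z-row RHS becomes 0 − (-5)·(16/5) = 16.
Next entering variable (most negative Z-row entry -2): q.
Ratio test on column q — row 1: (16/5)/(1/5) = 16; row 2: (98/5)/(23/5) = 98/23; row 3: (2/5)/(12/5) = 1/6; row 4: (2/5)/(2/5) = 1. Minimum is 1/6 at row 3 (s_3 leaves); pivot element 12/5.
After the second pivot the Z-row RHS is 16 − (-2)·(1/6) = 49/3.

49/3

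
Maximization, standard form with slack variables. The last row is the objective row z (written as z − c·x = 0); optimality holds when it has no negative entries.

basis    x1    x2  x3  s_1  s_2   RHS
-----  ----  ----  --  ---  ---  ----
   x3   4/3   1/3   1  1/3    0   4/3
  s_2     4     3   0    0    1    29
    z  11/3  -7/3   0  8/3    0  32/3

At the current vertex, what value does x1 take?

x1 is not in the basis, so in the current basic feasible solution x1 = 0.

0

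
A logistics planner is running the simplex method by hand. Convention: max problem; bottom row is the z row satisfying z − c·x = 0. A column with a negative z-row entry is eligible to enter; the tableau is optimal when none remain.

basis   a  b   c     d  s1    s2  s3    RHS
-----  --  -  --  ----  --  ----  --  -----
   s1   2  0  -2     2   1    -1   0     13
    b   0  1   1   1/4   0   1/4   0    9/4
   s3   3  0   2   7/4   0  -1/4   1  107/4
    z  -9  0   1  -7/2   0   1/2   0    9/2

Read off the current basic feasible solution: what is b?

b is basic (row 2); its value is the RHS of that row, 9/4.

9/4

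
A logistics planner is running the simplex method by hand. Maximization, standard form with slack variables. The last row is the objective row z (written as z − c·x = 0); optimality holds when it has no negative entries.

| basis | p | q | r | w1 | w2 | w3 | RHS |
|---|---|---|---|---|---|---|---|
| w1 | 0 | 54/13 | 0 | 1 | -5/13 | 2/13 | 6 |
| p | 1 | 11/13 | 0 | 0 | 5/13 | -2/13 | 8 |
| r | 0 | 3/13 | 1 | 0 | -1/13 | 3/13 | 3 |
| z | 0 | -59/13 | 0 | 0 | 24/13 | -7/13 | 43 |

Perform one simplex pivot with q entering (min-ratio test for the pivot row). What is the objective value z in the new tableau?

Ratio test on column q — row 1: 6/(54/13) = 13/9; row 2: 8/(11/13) = 104/11; row 3: 3/(3/13) = 13. Minimum is 13/9 at row 1 (w1 leaves); pivot element 54/13.
Pivot on row 1; the z-row RHS becomes 43 − (-59/13)·(13/9) = 446/9.

446/9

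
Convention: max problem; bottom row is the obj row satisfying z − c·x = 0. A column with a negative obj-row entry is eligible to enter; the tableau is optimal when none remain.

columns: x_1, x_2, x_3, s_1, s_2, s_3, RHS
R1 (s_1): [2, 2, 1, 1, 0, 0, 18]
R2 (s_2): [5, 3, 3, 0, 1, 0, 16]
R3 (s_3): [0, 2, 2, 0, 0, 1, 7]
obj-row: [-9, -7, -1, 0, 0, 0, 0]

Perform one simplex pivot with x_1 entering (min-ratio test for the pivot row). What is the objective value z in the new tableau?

Ratio test on column x_1 — row 1: 18/2 = 9; row 2: 16/5 = 16/5; row 3: entry 0 ≤ 0. Minimum is 16/5 at row 2 (s_2 leaves); pivot element 5.
Pivot on row 2; the obj-row RHS becomes 0 − (-9)·(16/5) = 144/5.

144/5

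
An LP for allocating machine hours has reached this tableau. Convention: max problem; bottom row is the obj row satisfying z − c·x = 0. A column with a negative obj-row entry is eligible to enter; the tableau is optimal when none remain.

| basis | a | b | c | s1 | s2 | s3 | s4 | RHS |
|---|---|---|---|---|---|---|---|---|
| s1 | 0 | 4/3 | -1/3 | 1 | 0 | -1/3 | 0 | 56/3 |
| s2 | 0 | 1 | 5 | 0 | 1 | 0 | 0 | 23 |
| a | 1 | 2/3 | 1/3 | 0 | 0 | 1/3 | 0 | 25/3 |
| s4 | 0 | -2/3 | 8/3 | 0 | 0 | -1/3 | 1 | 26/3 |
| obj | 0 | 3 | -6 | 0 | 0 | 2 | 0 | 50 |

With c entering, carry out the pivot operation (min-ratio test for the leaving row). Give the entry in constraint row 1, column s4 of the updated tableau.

Ratio test on column c — row 1: entry -1/3 ≤ 0; row 2: 23/5 = 23/5; row 3: (25/3)/(1/3) = 25; row 4: (26/3)/(8/3) = 13/4. Minimum is 13/4 at row 4 (s4 leaves); pivot element 8/3.
Divide row 4 by 8/3; eliminate column c from the other rows.
Row 1 update in column s4: 0 − (-1/3)·(3/8) = 1/8.

1/8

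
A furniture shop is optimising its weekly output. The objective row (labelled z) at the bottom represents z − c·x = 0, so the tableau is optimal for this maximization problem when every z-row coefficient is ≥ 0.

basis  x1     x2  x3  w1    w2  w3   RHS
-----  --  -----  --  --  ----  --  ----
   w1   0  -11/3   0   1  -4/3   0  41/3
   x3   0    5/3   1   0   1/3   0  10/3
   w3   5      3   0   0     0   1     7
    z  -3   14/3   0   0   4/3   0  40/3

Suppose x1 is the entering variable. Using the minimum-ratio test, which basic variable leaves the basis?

Column x1 entries and ratios — w1: 0 ≤ 0, skip; x3: 0 ≤ 0, skip; w3: 7/5 = 7/5.
Smallest ratio is 7/5 in the row of w3, so w3 leaves.

w3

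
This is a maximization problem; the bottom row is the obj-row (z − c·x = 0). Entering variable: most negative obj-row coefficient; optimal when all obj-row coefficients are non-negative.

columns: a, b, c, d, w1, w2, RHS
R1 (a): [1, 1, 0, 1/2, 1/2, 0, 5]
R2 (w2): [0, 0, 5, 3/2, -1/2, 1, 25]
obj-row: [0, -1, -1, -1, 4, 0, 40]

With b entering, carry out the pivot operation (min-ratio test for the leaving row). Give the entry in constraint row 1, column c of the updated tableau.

0

Ratio test on column b — row 1: 5/1 = 5; row 2: entry 0 ≤ 0. Minimum is 5 at row 1 (a leaves); pivot element 1.
Divide row 1 by 1; eliminate column b from the other rows.
In the new row 1, the c entry is the old entry divided by the pivot: 0/1 = 0.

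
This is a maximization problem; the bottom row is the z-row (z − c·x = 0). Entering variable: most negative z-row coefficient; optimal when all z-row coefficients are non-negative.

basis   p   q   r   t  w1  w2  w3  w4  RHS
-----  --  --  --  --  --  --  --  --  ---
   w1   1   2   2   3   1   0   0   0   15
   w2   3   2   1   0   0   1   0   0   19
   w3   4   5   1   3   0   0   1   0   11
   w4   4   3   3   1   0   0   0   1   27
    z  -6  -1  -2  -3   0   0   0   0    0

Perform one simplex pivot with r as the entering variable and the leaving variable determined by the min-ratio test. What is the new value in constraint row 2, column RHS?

23/2

Ratio test on column r — row 1: 15/2 = 15/2; row 2: 19/1 = 19; row 3: 11/1 = 11; row 4: 27/3 = 9. Minimum is 15/2 at row 1 (w1 leaves); pivot element 2.
Divide row 1 by 2; eliminate column r from the other rows.
Row 2 update in column RHS: 19 − 1·(15/2) = 23/2.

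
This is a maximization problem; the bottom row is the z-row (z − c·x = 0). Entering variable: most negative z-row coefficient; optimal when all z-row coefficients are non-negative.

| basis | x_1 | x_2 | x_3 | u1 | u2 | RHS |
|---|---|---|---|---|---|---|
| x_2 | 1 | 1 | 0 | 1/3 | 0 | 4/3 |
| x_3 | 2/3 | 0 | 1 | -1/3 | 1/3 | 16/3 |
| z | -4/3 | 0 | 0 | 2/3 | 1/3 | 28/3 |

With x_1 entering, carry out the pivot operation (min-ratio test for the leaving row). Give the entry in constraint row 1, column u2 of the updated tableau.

0

Ratio test on column x_1 — row 1: (4/3)/1 = 4/3; row 2: (16/3)/(2/3) = 8. Minimum is 4/3 at row 1 (x_2 leaves); pivot element 1.
Divide row 1 by 1; eliminate column x_1 from the other rows.
In the new row 1, the u2 entry is the old entry divided by the pivot: 0/1 = 0.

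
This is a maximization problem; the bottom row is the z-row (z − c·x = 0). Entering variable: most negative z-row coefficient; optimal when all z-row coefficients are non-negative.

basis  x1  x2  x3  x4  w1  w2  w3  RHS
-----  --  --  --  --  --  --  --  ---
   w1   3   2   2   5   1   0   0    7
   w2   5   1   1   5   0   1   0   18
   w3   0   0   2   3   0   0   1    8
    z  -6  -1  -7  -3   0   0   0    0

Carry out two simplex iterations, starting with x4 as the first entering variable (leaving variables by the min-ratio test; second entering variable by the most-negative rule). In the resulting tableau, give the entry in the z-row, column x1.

9/2

Ratio test on column x4 — row 1: 7/5 = 7/5; row 2: 18/5 = 18/5; row 3: 8/3 = 8/3. Minimum is 7/5 at row 1 (w1 leaves); pivot element 5.
Divide row 1 by 5; eliminate column x4 from the other rows.
Second iteration: most negative z-row entry is -29/5 in column x3, so x3 enters.
Ratio test on column x3 — row 1: (7/5)/(2/5) = 7/2; row 2: entry -1 ≤ 0; row 3: (19/5)/(4/5) = 19/4. Minimum is 7/2 at row 1 (x4 leaves); pivot element 2/5.
Divide row 1 by 2/5; eliminate column x3 from the other rows.
After both pivots, the entry at the z-row, column x1 is 9/2.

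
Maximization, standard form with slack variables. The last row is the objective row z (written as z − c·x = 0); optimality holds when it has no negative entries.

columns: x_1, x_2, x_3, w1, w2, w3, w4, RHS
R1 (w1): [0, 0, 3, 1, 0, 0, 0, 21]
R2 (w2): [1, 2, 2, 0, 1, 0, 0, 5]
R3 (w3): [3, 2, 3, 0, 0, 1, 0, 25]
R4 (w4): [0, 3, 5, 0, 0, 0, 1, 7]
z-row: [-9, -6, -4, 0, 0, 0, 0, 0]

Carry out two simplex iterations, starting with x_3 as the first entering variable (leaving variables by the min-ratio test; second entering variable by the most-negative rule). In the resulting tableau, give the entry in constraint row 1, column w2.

Ratio test on column x_3 — row 1: 21/3 = 7; row 2: 5/2 = 5/2; row 3: 25/3 = 25/3; row 4: 7/5 = 7/5. Minimum is 7/5 at row 4 (w4 leaves); pivot element 5.
Divide row 4 by 5; eliminate column x_3 from the other rows.
Second iteration: most negative z-row entry is -9 in column x_1, so x_1 enters.
Ratio test on column x_1 — row 1: entry 0 ≤ 0; row 2: (11/5)/1 = 11/5; row 3: (104/5)/3 = 104/15; row 4: entry 0 ≤ 0. Minimum is 11/5 at row 2 (w2 leaves); pivot element 1.
Divide row 2 by 1; eliminate column x_1 from the other rows.
After both pivots, the entry at constraint row 1, column w2 is 0.

0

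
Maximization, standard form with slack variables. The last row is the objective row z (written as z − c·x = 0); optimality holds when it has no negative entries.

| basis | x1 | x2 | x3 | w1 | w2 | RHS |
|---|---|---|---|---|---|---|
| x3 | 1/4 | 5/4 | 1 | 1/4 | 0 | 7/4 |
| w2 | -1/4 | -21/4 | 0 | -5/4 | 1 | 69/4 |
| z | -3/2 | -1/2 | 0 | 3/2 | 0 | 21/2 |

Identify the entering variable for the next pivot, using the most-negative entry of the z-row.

x1

Negative z-row entries: x1: -3/2, x2: -1/2.
The most negative is -3/2 in column x1, so x1 enters.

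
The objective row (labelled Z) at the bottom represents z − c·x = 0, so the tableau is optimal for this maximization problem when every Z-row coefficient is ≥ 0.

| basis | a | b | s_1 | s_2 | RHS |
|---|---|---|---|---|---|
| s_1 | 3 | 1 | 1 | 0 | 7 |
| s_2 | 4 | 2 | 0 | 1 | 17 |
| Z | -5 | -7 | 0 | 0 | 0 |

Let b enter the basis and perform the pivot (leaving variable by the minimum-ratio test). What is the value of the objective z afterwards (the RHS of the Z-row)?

49

Ratio test on column b — row 1: 7/1 = 7; row 2: 17/2 = 17/2. Minimum is 7 at row 1 (s_1 leaves); pivot element 1.
Pivot on row 1; the Z-row RHS becomes 0 − (-7)·7 = 49.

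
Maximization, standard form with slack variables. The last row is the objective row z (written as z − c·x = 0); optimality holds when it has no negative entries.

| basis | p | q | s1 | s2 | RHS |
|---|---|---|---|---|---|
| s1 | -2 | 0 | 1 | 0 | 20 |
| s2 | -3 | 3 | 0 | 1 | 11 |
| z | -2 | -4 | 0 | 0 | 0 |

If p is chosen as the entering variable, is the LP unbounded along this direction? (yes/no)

Every constraint-row entry in column p is ≤ 0, so increasing p is unbounded.

yes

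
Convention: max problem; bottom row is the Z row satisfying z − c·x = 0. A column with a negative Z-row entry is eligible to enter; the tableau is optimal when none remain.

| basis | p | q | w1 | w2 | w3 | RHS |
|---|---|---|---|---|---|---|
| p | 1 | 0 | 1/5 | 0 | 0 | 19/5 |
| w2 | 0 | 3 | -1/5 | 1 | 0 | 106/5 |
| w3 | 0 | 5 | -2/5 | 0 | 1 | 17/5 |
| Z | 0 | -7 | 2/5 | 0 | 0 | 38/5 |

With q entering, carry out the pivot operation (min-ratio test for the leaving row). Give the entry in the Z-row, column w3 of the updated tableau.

Ratio test on column q — row 1: entry 0 ≤ 0; row 2: (106/5)/3 = 106/15; row 3: (17/5)/5 = 17/25. Minimum is 17/25 at row 3 (w3 leaves); pivot element 5.
Divide row 3 by 5; eliminate column q from the other rows.
Z-row update in column w3: 0 − (-7)·(1/5) = 7/5.

7/5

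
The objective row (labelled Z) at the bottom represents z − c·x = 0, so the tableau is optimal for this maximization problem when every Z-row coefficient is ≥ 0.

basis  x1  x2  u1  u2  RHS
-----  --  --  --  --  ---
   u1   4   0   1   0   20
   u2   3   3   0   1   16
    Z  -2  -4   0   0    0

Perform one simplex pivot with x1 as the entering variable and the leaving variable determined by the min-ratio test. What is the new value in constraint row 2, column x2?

Ratio test on column x1 — row 1: 20/4 = 5; row 2: 16/3 = 16/3. Minimum is 5 at row 1 (u1 leaves); pivot element 4.
Divide row 1 by 4; eliminate column x1 from the other rows.
Row 2 update in column x2: 3 − 3·0 = 3.

3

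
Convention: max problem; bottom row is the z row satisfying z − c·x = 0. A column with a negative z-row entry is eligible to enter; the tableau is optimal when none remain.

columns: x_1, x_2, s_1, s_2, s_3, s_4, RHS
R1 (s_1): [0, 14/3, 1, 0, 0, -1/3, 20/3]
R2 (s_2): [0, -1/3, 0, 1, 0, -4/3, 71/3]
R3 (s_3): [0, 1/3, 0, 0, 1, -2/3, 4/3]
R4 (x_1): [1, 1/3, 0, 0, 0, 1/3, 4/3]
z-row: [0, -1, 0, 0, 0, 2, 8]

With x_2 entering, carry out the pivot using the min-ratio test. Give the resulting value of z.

66/7

Ratio test on column x_2 — row 1: (20/3)/(14/3) = 10/7; row 2: entry -1/3 ≤ 0; row 3: (4/3)/(1/3) = 4; row 4: (4/3)/(1/3) = 4. Minimum is 10/7 at row 1 (s_1 leaves); pivot element 14/3.
Pivot on row 1; the z-row RHS becomes 8 − (-1)·(10/7) = 66/7.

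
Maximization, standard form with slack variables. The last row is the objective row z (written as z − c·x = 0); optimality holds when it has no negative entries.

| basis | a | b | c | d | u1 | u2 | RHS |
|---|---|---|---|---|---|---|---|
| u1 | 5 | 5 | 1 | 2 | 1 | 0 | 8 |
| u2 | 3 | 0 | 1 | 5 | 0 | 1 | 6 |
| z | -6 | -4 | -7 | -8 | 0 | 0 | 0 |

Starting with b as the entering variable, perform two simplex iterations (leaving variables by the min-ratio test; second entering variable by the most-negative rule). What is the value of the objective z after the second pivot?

Ratio test on column b — row 1: 8/5 = 8/5; row 2: entry 0 ≤ 0. Minimum is 8/5 at row 1 (u1 leaves); pivot element 5.
Pivot on row 1; the z-row RHS becomes 0 − (-4)·(8/5) = 32/5.
Next entering variable (most negative z-row entry -32/5): d.
Ratio test on column d — row 1: (8/5)/(2/5) = 4; row 2: 6/5 = 6/5. Minimum is 6/5 at row 2 (u2 leaves); pivot element 5.
After the second pivot the z-row RHS is 32/5 − (-32/5)·(6/5) = 352/25.

352/25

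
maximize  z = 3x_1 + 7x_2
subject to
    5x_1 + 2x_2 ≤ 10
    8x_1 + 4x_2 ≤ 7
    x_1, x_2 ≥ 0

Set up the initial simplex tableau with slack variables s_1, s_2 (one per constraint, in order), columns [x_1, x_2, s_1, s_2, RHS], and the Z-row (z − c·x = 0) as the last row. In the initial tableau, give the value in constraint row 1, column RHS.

The RHS of constraint 1 is b_1 = 10.

10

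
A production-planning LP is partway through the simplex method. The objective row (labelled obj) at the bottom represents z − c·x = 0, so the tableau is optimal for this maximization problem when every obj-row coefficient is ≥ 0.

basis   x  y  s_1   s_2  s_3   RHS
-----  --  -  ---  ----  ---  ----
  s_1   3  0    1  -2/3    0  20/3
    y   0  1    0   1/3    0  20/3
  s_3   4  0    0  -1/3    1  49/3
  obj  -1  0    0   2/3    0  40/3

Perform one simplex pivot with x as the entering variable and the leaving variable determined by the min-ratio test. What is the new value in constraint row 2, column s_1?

Ratio test on column x — row 1: (20/3)/3 = 20/9; row 2: entry 0 ≤ 0; row 3: (49/3)/4 = 49/12. Minimum is 20/9 at row 1 (s_1 leaves); pivot element 3.
Divide row 1 by 3; eliminate column x from the other rows.
Row 2 update in column s_1: 0 − 0·(1/3) = 0.

0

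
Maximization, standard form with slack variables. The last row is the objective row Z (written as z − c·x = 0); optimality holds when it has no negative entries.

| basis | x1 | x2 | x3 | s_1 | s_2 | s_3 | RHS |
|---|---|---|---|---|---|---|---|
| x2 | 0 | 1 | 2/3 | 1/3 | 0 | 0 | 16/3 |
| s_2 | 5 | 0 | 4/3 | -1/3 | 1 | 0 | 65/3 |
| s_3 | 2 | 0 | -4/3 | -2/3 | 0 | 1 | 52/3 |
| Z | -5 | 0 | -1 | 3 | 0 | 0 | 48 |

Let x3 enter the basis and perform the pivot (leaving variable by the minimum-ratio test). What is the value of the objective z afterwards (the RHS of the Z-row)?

56

Ratio test on column x3 — row 1: (16/3)/(2/3) = 8; row 2: (65/3)/(4/3) = 65/4; row 3: entry -4/3 ≤ 0. Minimum is 8 at row 1 (x2 leaves); pivot element 2/3.
Pivot on row 1; the Z-row RHS becomes 48 − (-1)·8 = 56.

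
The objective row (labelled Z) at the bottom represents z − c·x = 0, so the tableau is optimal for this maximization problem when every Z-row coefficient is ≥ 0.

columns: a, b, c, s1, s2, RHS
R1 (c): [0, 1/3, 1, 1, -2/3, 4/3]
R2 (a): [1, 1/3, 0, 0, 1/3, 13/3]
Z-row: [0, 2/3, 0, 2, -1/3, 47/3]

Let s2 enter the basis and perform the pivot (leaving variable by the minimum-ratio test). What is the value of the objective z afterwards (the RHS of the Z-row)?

Ratio test on column s2 — row 1: entry -2/3 ≤ 0; row 2: (13/3)/(1/3) = 13. Minimum is 13 at row 2 (a leaves); pivot element 1/3.
Pivot on row 2; the Z-row RHS becomes 47/3 − (-1/3)·13 = 20.

20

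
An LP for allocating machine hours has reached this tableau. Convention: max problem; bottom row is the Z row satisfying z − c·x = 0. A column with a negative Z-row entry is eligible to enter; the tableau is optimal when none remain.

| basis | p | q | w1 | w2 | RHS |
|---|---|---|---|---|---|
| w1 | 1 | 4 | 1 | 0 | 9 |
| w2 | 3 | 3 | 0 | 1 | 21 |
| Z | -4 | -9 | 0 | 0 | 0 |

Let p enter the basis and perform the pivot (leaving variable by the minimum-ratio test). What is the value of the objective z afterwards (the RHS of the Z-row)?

Ratio test on column p — row 1: 9/1 = 9; row 2: 21/3 = 7. Minimum is 7 at row 2 (w2 leaves); pivot element 3.
Pivot on row 2; the Z-row RHS becomes 0 − (-4)·7 = 28.

28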